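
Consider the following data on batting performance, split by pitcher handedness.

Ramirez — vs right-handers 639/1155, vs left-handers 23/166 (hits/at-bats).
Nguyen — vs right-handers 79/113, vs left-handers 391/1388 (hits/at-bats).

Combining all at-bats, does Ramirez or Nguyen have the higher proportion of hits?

Ramirez

Vs right-handers: Ramirez 639/1155 = 55.3%, Nguyen 79/113 = 69.9% → Nguyen
Vs left-handers: Ramirez 23/166 = 13.9%, Nguyen 391/1388 = 28.2% → Nguyen
Overall: Ramirez 662/1321 = 50.1%, Nguyen 470/1501 = 31.3% → Ramirez
(Nguyen wins every pitcher group but Ramirez wins overall — Nguyen's at-bats skew toward the low-rate vs left-handers group.)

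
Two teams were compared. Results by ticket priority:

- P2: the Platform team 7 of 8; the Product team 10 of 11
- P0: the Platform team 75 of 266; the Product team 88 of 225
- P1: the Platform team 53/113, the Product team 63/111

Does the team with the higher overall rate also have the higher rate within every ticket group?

P2: the Platform team 7/8 = 87.5%, the Product team 10/11 = 90.9% → the Product team
P0: the Platform team 75/266 = 28.2%, the Product team 88/225 = 39.1% → the Product team
P1: the Platform team 53/113 = 46.9%, the Product team 63/111 = 56.8% → the Product team
Overall: the Platform team 135/387 = 34.9%, the Product team 161/347 = 46.4% → the Product team
The Product team wins overall and in every ticket group — no reversal.

Yes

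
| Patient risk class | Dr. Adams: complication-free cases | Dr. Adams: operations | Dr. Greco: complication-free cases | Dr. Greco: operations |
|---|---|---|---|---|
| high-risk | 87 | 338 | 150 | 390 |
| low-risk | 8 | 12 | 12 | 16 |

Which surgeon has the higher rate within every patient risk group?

Dr. Greco

High-risk: Dr. Adams 87/338 = 25.7%, Dr. Greco 150/390 = 38.5% → Dr. Greco
Low-risk: Dr. Adams 8/12 = 66.7%, Dr. Greco 12/16 = 75.0% → Dr. Greco
Dr. Greco has the higher rate in both groups.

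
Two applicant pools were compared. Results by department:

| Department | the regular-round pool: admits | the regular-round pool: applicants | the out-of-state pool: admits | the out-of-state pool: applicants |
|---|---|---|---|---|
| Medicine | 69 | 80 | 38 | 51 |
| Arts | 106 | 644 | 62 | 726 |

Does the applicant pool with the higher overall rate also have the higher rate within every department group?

Medicine: the regular-round pool 69/80 = 86.2%, the out-of-state pool 38/51 = 74.5% → the regular-round pool
Arts: the regular-round pool 106/644 = 16.5%, the out-of-state pool 62/726 = 8.5% → the regular-round pool
Overall: the regular-round pool 175/724 = 24.2%, the out-of-state pool 100/777 = 12.9% → the regular-round pool
The regular-round pool wins overall and in every department group — no reversal.

Yes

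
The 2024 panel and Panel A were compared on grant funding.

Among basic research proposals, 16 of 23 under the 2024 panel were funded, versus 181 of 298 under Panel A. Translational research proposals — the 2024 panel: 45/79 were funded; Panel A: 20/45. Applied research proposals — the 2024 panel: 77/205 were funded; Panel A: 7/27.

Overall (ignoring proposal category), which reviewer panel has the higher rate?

Basic research: the 2024 panel 16/23 = 69.6%, Panel A 181/298 = 60.7% → the 2024 panel
Translational research: the 2024 panel 45/79 = 57.0%, Panel A 20/45 = 44.4% → the 2024 panel
Applied research: the 2024 panel 77/205 = 37.6%, Panel A 7/27 = 25.9% → the 2024 panel
Overall: the 2024 panel 138/307 = 45.0%, Panel A 208/370 = 56.2% → Panel A
(The 2024 panel wins every proposal group but Panel A wins overall — the 2024 panel's proposals skew toward the low-rate applied research group.)

Panel A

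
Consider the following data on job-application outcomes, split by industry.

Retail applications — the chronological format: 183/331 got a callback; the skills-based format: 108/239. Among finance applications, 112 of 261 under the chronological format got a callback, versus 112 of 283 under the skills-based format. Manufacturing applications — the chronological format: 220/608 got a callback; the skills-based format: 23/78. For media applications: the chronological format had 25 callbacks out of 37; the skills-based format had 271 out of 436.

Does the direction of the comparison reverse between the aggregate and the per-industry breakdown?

Retail: the chronological format 183/331 = 55.3%, the skills-based format 108/239 = 45.2% → the chronological format
Finance: the chronological format 112/261 = 42.9%, the skills-based format 112/283 = 39.6% → the chronological format
Manufacturing: the chronological format 220/608 = 36.2%, the skills-based format 23/78 = 29.5% → the chronological format
Media: the chronological format 25/37 = 67.6%, the skills-based format 271/436 = 62.2% → the chronological format
Overall: the chronological format 540/1237 = 43.7%, the skills-based format 514/1036 = 49.6% → the skills-based format
The chronological format wins each industry group but the skills-based format wins overall — the comparison reverses. The chronological format's applications skew toward manufacturing, which has a lower base rate.

Yes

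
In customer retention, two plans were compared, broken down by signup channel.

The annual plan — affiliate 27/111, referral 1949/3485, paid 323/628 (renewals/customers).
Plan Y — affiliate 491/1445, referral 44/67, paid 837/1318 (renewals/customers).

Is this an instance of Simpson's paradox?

Affiliate: the annual plan 27/111 = 24.3%, Plan Y 491/1445 = 34.0% → Plan Y
Referral: the annual plan 1949/3485 = 55.9%, Plan Y 44/67 = 65.7% → Plan Y
Paid: the annual plan 323/628 = 51.4%, Plan Y 837/1318 = 63.5% → Plan Y
Overall: the annual plan 2299/4224 = 54.4%, Plan Y 1372/2830 = 48.5% → the annual plan
Plan Y wins each signup group but the annual plan wins overall — the comparison reverses. Plan Y's customers skew toward affiliate, which has a lower base rate.

Yes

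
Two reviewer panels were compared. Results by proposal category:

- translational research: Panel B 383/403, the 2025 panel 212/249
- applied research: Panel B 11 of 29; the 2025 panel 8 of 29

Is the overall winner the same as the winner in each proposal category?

Yes

Translational research: Panel B 383/403 = 95.0%, the 2025 panel 212/249 = 85.1% → Panel B
Applied research: Panel B 11/29 = 37.9%, the 2025 panel 8/29 = 27.6% → Panel B
Overall: Panel B 394/432 = 91.2%, the 2025 panel 220/278 = 79.1% → Panel B
Panel B wins overall and in every proposal group — no reversal.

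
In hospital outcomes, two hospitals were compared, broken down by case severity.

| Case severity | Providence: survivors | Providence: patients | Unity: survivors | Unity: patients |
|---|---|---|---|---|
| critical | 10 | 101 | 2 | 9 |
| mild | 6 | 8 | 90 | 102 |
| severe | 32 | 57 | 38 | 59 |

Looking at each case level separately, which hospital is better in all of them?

Critical: Providence 10/101 = 9.9%, Unity 2/9 = 22.2% → Unity
Mild: Providence 6/8 = 75.0%, Unity 90/102 = 88.2% → Unity
Severe: Providence 32/57 = 56.1%, Unity 38/59 = 64.4% → Unity
Unity has the higher rate in all 3 groups.

Unity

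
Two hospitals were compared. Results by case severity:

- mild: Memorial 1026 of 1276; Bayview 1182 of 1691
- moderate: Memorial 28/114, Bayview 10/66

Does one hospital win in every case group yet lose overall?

No

Mild: Memorial 1026/1276 = 80.4%, Bayview 1182/1691 = 69.9% → Memorial
Moderate: Memorial 28/114 = 24.6%, Bayview 10/66 = 15.2% → Memorial
Overall: Memorial 1054/1390 = 75.8%, Bayview 1192/1757 = 67.8% → Memorial
Memorial wins overall and in every case group — no reversal.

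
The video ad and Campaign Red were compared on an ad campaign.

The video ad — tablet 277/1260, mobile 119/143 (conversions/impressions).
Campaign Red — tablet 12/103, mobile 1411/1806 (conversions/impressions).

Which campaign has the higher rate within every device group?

the video ad

Tablet: the video ad 277/1260 = 22.0%, Campaign Red 12/103 = 11.7% → the video ad
Mobile: the video ad 119/143 = 83.2%, Campaign Red 1411/1806 = 78.1% → the video ad
The video ad has the higher rate in both groups.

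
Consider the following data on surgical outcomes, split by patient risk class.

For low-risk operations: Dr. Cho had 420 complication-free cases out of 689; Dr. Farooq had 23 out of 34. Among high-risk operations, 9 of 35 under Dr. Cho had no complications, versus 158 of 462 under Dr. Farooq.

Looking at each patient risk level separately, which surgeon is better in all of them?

Dr. Farooq

Low-risk: Dr. Cho 420/689 = 61.0%, Dr. Farooq 23/34 = 67.6% → Dr. Farooq
High-risk: Dr. Cho 9/35 = 25.7%, Dr. Farooq 158/462 = 34.2% → Dr. Farooq
Dr. Farooq has the higher rate in both groups.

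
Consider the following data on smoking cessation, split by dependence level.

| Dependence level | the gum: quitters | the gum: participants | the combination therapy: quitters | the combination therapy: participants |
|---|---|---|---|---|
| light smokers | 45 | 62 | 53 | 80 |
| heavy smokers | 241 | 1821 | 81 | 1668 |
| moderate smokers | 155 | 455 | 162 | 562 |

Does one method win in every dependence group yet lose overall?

Light smokers: the gum 45/62 = 72.6%, the combination therapy 53/80 = 66.2% → the gum
Heavy smokers: the gum 241/1821 = 13.2%, the combination therapy 81/1668 = 4.9% → the gum
Moderate smokers: the gum 155/455 = 34.1%, the combination therapy 162/562 = 28.8% → the gum
Overall: the gum 441/2338 = 18.9%, the combination therapy 296/2310 = 12.8% → the gum
The gum wins overall and in every dependence group — no reversal.

No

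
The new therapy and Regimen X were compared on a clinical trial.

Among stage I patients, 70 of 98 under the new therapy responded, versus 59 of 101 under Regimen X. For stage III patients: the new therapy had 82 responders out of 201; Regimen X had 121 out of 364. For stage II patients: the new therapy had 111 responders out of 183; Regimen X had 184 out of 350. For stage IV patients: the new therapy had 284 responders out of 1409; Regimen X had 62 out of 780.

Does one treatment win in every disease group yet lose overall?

Stage I: the new therapy 70/98 = 71.4%, Regimen X 59/101 = 58.4% → the new therapy
Stage III: the new therapy 82/201 = 40.8%, Regimen X 121/364 = 33.2% → the new therapy
Stage II: the new therapy 111/183 = 60.7%, Regimen X 184/350 = 52.6% → the new therapy
Stage IV: the new therapy 284/1409 = 20.2%, Regimen X 62/780 = 7.9% → the new therapy
Overall: the new therapy 547/1891 = 28.9%, Regimen X 426/1595 = 26.7% → the new therapy
The new therapy wins overall and in every disease group — no reversal.

No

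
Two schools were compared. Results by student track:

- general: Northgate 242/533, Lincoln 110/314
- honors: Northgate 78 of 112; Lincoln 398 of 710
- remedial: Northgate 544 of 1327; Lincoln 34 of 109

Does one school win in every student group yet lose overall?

General: Northgate 242/533 = 45.4%, Lincoln 110/314 = 35.0% → Northgate
Honors: Northgate 78/112 = 69.6%, Lincoln 398/710 = 56.1% → Northgate
Remedial: Northgate 544/1327 = 41.0%, Lincoln 34/109 = 31.2% → Northgate
Overall: Northgate 864/1972 = 43.8%, Lincoln 542/1133 = 47.8% → Lincoln
Northgate wins each student group but Lincoln wins overall — the comparison reverses. Northgate's students skew toward remedial, which has a lower base rate.

Yes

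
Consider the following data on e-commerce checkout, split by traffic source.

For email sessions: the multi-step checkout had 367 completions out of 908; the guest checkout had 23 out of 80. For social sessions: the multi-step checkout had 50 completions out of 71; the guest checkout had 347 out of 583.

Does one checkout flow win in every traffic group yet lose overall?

Email: the multi-step checkout 367/908 = 40.4%, the guest checkout 23/80 = 28.8% → the multi-step checkout
Social: the multi-step checkout 50/71 = 70.4%, the guest checkout 347/583 = 59.5% → the multi-step checkout
Overall: the multi-step checkout 417/979 = 42.6%, the guest checkout 370/663 = 55.8% → the guest checkout
The multi-step checkout wins each traffic group but the guest checkout wins overall — the comparison reverses. The multi-step checkout's sessions skew toward email, which has a lower base rate.

Yes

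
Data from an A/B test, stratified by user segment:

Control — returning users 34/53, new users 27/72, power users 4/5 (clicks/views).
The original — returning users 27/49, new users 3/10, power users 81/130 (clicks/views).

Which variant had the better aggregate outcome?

Returning users: Control 34/53 = 64.2%, the original 27/49 = 55.1% → Control
New users: Control 27/72 = 37.5%, the original 3/10 = 30.0% → Control
Power users: Control 4/5 = 80.0%, the original 81/130 = 62.3% → Control
Overall: Control 65/130 = 50.0%, the original 111/189 = 58.7% → the original
(Control wins every user group but the original wins overall — Control's views skew toward the low-rate new users group.)

the original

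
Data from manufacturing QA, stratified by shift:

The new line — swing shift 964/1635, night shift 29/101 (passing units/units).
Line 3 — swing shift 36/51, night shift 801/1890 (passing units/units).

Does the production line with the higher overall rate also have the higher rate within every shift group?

Swing shift: the new line 964/1635 = 59.0%, Line 3 36/51 = 70.6% → Line 3
Night shift: the new line 29/101 = 28.7%, Line 3 801/1890 = 42.4% → Line 3
Overall: the new line 993/1736 = 57.2%, Line 3 837/1941 = 43.1% → the new line
Line 3 wins each shift group but the new line wins overall — the comparison reverses. Line 3's units skew toward night shift, which has a lower base rate.

No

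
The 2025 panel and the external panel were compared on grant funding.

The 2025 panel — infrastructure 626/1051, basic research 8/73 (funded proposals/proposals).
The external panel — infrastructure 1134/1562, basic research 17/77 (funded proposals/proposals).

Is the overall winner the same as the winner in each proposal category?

Infrastructure: the 2025 panel 626/1051 = 59.6%, the external panel 1134/1562 = 72.6% → the external panel
Basic research: the 2025 panel 8/73 = 11.0%, the external panel 17/77 = 22.1% → the external panel
Overall: the 2025 panel 634/1124 = 56.4%, the external panel 1151/1639 = 70.2% → the external panel
The external panel wins overall and in every proposal group — no reversal.

Yes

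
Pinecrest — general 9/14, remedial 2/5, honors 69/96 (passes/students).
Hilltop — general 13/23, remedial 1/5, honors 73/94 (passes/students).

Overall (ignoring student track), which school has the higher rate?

Hilltop

General: Pinecrest 9/14 = 64.3%, Hilltop 13/23 = 56.5% → Pinecrest
Remedial: Pinecrest 2/5 = 40.0%, Hilltop 1/5 = 20.0% → Pinecrest
Honors: Pinecrest 69/96 = 71.9%, Hilltop 73/94 = 77.7% → Hilltop
Overall: Pinecrest 80/115 = 69.6%, Hilltop 87/122 = 71.3% → Hilltop
(Neither sweeps every student group, but Hilltop has the higher pooled rate.)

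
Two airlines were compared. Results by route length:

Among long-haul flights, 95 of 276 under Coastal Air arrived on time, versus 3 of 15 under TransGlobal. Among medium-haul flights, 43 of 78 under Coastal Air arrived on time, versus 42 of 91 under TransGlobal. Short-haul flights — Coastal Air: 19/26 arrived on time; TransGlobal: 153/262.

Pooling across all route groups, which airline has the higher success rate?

TransGlobal

Long-haul: Coastal Air 95/276 = 34.4%, TransGlobal 3/15 = 20.0% → Coastal Air
Medium-haul: Coastal Air 43/78 = 55.1%, TransGlobal 42/91 = 46.2% → Coastal Air
Short-haul: Coastal Air 19/26 = 73.1%, TransGlobal 153/262 = 58.4% → Coastal Air
Overall: Coastal Air 157/380 = 41.3%, TransGlobal 198/368 = 53.8% → TransGlobal
(Coastal Air wins every route group but TransGlobal wins overall — Coastal Air's flights skew toward the low-rate long-haul group.)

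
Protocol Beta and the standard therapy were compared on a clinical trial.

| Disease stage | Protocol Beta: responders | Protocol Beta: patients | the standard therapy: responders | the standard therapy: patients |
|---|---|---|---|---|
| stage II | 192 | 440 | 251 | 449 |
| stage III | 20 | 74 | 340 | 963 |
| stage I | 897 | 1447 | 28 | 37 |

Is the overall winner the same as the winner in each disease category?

Stage II: Protocol Beta 192/440 = 43.6%, the standard therapy 251/449 = 55.9% → the standard therapy
Stage III: Protocol Beta 20/74 = 27.0%, the standard therapy 340/963 = 35.3% → the standard therapy
Stage I: Protocol Beta 897/1447 = 62.0%, the standard therapy 28/37 = 75.7% → the standard therapy
Overall: Protocol Beta 1109/1961 = 56.6%, the standard therapy 619/1449 = 42.7% → Protocol Beta
The standard therapy wins each disease group but Protocol Beta wins overall — the comparison reverses. The standard therapy's patients skew toward stage III, which has a lower base rate.

No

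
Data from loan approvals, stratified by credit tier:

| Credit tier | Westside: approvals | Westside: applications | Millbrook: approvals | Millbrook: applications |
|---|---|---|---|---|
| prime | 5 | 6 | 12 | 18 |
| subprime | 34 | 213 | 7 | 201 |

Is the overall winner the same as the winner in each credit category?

Yes

Prime: Westside 5/6 = 83.3%, Millbrook 12/18 = 66.7% → Westside
Subprime: Westside 34/213 = 16.0%, Millbrook 7/201 = 3.5% → Westside
Overall: Westside 39/219 = 17.8%, Millbrook 19/219 = 8.7% → Westside
Westside wins overall and in every credit group — no reversal.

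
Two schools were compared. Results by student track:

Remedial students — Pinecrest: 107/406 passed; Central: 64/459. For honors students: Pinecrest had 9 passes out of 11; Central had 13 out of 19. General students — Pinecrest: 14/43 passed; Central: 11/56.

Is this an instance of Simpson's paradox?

Remedial: Pinecrest 107/406 = 26.4%, Central 64/459 = 13.9% → Pinecrest
Honors: Pinecrest 9/11 = 81.8%, Central 13/19 = 68.4% → Pinecrest
General: Pinecrest 14/43 = 32.6%, Central 11/56 = 19.6% → Pinecrest
Overall: Pinecrest 130/460 = 28.3%, Central 88/534 = 16.5% → Pinecrest
Pinecrest wins overall and in every student group — no reversal.

No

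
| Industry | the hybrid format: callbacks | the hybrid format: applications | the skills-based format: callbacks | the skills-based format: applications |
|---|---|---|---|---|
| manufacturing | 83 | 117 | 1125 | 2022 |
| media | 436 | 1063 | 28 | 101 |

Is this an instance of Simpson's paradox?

Manufacturing: the hybrid format 83/117 = 70.9%, the skills-based format 1125/2022 = 55.6% → the hybrid format
Media: the hybrid format 436/1063 = 41.0%, the skills-based format 28/101 = 27.7% → the hybrid format
Overall: the hybrid format 519/1180 = 44.0%, the skills-based format 1153/2123 = 54.3% → the skills-based format
The hybrid format wins each industry group but the skills-based format wins overall — the comparison reverses. The hybrid format's applications skew toward media, which has a lower base rate.

Yes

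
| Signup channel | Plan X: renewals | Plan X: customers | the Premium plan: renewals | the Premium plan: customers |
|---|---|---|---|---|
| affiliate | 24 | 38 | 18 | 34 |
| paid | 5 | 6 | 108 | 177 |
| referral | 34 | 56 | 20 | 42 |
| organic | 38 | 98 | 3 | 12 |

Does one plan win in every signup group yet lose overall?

Yes

Affiliate: Plan X 24/38 = 63.2%, the Premium plan 18/34 = 52.9% → Plan X
Paid: Plan X 5/6 = 83.3%, the Premium plan 108/177 = 61.0% → Plan X
Referral: Plan X 34/56 = 60.7%, the Premium plan 20/42 = 47.6% → Plan X
Organic: Plan X 38/98 = 38.8%, the Premium plan 3/12 = 25.0% → Plan X
Overall: Plan X 101/198 = 51.0%, the Premium plan 149/265 = 56.2% → the Premium plan
Plan X wins each signup group but the Premium plan wins overall — the comparison reverses. Plan X's customers skew toward organic, which has a lower base rate.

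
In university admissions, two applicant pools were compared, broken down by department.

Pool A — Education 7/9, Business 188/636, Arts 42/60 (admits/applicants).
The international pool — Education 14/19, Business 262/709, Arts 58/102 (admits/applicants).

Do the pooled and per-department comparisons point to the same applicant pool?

No

Education: Pool A 7/9 = 77.8%, the international pool 14/19 = 73.7% → Pool A
Business: Pool A 188/636 = 29.6%, the international pool 262/709 = 37.0% → the international pool
Arts: Pool A 42/60 = 70.0%, the international pool 58/102 = 56.9% → Pool A
Overall: Pool A 237/705 = 33.6%, the international pool 334/830 = 40.2% → the international pool
Neither sweeps: Pool A wins 2 of 3 groups, the international pool wins 1. The international pool wins overall but not every group — no Simpson reversal.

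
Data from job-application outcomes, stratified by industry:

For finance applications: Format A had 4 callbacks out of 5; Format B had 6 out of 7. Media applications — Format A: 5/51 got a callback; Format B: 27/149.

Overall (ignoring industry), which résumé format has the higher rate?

Format B

Finance: Format A 4/5 = 80.0%, Format B 6/7 = 85.7% → Format B
Media: Format A 5/51 = 9.8%, Format B 27/149 = 18.1% → Format B
Overall: Format A 9/56 = 16.1%, Format B 33/156 = 21.2% → Format B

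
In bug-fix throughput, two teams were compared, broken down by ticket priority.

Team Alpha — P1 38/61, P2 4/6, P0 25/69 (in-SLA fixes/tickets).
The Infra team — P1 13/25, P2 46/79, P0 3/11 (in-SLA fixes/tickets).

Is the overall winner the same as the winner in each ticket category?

No

P1: Team Alpha 38/61 = 62.3%, the Infra team 13/25 = 52.0% → Team Alpha
P2: Team Alpha 4/6 = 66.7%, the Infra team 46/79 = 58.2% → Team Alpha
P0: Team Alpha 25/69 = 36.2%, the Infra team 3/11 = 27.3% → Team Alpha
Overall: Team Alpha 67/136 = 49.3%, the Infra team 62/115 = 53.9% → the Infra team
Team Alpha wins each ticket group but the Infra team wins overall — the comparison reverses. Team Alpha's tickets skew toward P0, which has a lower base rate.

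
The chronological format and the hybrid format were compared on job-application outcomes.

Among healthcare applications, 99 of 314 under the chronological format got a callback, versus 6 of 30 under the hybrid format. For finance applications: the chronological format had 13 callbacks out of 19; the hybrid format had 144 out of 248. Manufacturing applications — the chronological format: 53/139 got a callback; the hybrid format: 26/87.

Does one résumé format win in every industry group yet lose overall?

Healthcare: the chronological format 99/314 = 31.5%, the hybrid format 6/30 = 20.0% → the chronological format
Finance: the chronological format 13/19 = 68.4%, the hybrid format 144/248 = 58.1% → the chronological format
Manufacturing: the chronological format 53/139 = 38.1%, the hybrid format 26/87 = 29.9% → the chronological format
Overall: the chronological format 165/472 = 35.0%, the hybrid format 176/365 = 48.2% → the hybrid format
The chronological format wins each industry group but the hybrid format wins overall — the comparison reverses. The chronological format's applications skew toward healthcare, which has a lower base rate.

Yes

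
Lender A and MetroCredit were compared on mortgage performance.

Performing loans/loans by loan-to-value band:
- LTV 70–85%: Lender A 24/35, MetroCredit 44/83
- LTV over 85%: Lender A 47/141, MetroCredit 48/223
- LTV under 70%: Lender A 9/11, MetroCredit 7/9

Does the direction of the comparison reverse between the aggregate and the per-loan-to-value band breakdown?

No

LTV 70–85%: Lender A 24/35 = 68.6%, MetroCredit 44/83 = 53.0% → Lender A
LTV over 85%: Lender A 47/141 = 33.3%, MetroCredit 48/223 = 21.5% → Lender A
LTV under 70%: Lender A 9/11 = 81.8%, MetroCredit 7/9 = 77.8% → Lender A
Overall: Lender A 80/187 = 42.8%, MetroCredit 99/315 = 31.4% → Lender A
Lender A wins overall and in every loan-to-value group — no reversal.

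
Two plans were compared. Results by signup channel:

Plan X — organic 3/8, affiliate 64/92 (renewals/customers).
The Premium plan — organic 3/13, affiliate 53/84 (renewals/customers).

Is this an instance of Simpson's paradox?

No

Organic: Plan X 3/8 = 37.5%, the Premium plan 3/13 = 23.1% → Plan X
Affiliate: Plan X 64/92 = 69.6%, the Premium plan 53/84 = 63.1% → Plan X
Overall: Plan X 67/100 = 67.0%, the Premium plan 56/97 = 57.7% → Plan X
Plan X wins overall and in every signup group — no reversal.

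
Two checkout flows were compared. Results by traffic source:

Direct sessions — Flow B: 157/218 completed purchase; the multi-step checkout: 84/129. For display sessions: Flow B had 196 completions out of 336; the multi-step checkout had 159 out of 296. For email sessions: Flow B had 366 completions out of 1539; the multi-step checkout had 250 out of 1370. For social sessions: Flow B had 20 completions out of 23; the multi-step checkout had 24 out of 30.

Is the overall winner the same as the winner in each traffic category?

Yes

Direct: Flow B 157/218 = 72.0%, the multi-step checkout 84/129 = 65.1% → Flow B
Display: Flow B 196/336 = 58.3%, the multi-step checkout 159/296 = 53.7% → Flow B
Email: Flow B 366/1539 = 23.8%, the multi-step checkout 250/1370 = 18.2% → Flow B
Social: Flow B 20/23 = 87.0%, the multi-step checkout 24/30 = 80.0% → Flow B
Overall: Flow B 739/2116 = 34.9%, the multi-step checkout 517/1825 = 28.3% → Flow B
Flow B wins overall and in every traffic group — no reversal.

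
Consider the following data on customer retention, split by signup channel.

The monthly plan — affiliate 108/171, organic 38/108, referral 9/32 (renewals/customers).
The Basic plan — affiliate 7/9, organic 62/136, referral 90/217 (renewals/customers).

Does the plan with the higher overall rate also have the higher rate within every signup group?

Affiliate: the monthly plan 108/171 = 63.2%, the Basic plan 7/9 = 77.8% → the Basic plan
Organic: the monthly plan 38/108 = 35.2%, the Basic plan 62/136 = 45.6% → the Basic plan
Referral: the monthly plan 9/32 = 28.1%, the Basic plan 90/217 = 41.5% → the Basic plan
Overall: the monthly plan 155/311 = 49.8%, the Basic plan 159/362 = 43.9% → the monthly plan
The Basic plan wins each signup group but the monthly plan wins overall — the comparison reverses. The Basic plan's customers skew toward referral, which has a lower base rate.

No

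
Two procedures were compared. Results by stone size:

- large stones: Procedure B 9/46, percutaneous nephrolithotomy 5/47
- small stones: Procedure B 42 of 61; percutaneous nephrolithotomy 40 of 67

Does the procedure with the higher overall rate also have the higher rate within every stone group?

Yes

Large stones: Procedure B 9/46 = 19.6%, percutaneous nephrolithotomy 5/47 = 10.6% → Procedure B
Small stones: Procedure B 42/61 = 68.9%, percutaneous nephrolithotomy 40/67 = 59.7% → Procedure B
Overall: Procedure B 51/107 = 47.7%, percutaneous nephrolithotomy 45/114 = 39.5% → Procedure B
Procedure B wins overall and in every stone group — no reversal.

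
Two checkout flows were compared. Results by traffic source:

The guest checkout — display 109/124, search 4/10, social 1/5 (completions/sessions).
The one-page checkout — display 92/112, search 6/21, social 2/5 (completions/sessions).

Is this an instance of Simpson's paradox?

Display: the guest checkout 109/124 = 87.9%, the one-page checkout 92/112 = 82.1% → the guest checkout
Search: the guest checkout 4/10 = 40.0%, the one-page checkout 6/21 = 28.6% → the guest checkout
Social: the guest checkout 1/5 = 20.0%, the one-page checkout 2/5 = 40.0% → the one-page checkout
Overall: the guest checkout 114/139 = 82.0%, the one-page checkout 100/138 = 72.5% → the guest checkout
Neither sweeps: the guest checkout wins 2 of 3 groups, the one-page checkout wins 1. The guest checkout wins overall but not every group — no Simpson reversal.

No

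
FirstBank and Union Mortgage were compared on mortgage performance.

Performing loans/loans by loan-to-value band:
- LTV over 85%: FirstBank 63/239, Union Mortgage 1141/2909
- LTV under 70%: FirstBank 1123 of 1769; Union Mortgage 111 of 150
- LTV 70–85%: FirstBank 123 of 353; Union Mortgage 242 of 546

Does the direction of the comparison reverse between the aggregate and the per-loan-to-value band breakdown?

Yes

LTV over 85%: FirstBank 63/239 = 26.4%, Union Mortgage 1141/2909 = 39.2% → Union Mortgage
LTV under 70%: FirstBank 1123/1769 = 63.5%, Union Mortgage 111/150 = 74.0% → Union Mortgage
LTV 70–85%: FirstBank 123/353 = 34.8%, Union Mortgage 242/546 = 44.3% → Union Mortgage
Overall: FirstBank 1309/2361 = 55.4%, Union Mortgage 1494/3605 = 41.4% → FirstBank
Union Mortgage wins each loan-to-value group but FirstBank wins overall — the comparison reverses. Union Mortgage's loans skew toward LTV over 85%, which has a lower base rate.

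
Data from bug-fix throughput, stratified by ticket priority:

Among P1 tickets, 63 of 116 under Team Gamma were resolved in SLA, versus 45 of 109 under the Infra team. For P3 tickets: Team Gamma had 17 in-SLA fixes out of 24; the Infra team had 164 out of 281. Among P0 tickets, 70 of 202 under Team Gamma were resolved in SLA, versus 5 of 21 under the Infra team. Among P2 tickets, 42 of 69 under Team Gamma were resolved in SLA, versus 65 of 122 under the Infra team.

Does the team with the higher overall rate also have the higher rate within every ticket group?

No

P1: Team Gamma 63/116 = 54.3%, the Infra team 45/109 = 41.3% → Team Gamma
P3: Team Gamma 17/24 = 70.8%, the Infra team 164/281 = 58.4% → Team Gamma
P0: Team Gamma 70/202 = 34.7%, the Infra team 5/21 = 23.8% → Team Gamma
P2: Team Gamma 42/69 = 60.9%, the Infra team 65/122 = 53.3% → Team Gamma
Overall: Team Gamma 192/411 = 46.7%, the Infra team 279/533 = 52.3% → the Infra team
Team Gamma wins each ticket group but the Infra team wins overall — the comparison reverses. Team Gamma's tickets skew toward P0, which has a lower base rate.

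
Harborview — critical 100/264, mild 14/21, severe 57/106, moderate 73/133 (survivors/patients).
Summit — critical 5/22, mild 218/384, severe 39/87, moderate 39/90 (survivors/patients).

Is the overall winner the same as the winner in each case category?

Critical: Harborview 100/264 = 37.9%, Summit 5/22 = 22.7% → Harborview
Mild: Harborview 14/21 = 66.7%, Summit 218/384 = 56.8% → Harborview
Severe: Harborview 57/106 = 53.8%, Summit 39/87 = 44.8% → Harborview
Moderate: Harborview 73/133 = 54.9%, Summit 39/90 = 43.3% → Harborview
Overall: Harborview 244/524 = 46.6%, Summit 301/583 = 51.6% → Summit
Harborview wins each case group but Summit wins overall — the comparison reverses. Harborview's patients skew toward critical, which has a lower base rate.

No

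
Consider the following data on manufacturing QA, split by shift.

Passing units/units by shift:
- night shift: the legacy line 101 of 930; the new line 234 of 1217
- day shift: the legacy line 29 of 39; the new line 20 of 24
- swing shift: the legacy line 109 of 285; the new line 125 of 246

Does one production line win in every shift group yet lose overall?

Night shift: the legacy line 101/930 = 10.9%, the new line 234/1217 = 19.2% → the new line
Day shift: the legacy line 29/39 = 74.4%, the new line 20/24 = 83.3% → the new line
Swing shift: the legacy line 109/285 = 38.2%, the new line 125/246 = 50.8% → the new line
Overall: the legacy line 239/1254 = 19.1%, the new line 379/1487 = 25.5% → the new line
The new line wins overall and in every shift group — no reversal.

No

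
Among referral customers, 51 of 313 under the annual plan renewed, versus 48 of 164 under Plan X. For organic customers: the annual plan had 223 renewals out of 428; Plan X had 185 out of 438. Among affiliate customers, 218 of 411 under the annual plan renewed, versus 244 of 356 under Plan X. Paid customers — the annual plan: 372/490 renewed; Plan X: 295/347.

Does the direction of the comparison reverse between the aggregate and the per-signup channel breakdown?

Referral: the annual plan 51/313 = 16.3%, Plan X 48/164 = 29.3% → Plan X
Organic: the annual plan 223/428 = 52.1%, Plan X 185/438 = 42.2% → the annual plan
Affiliate: the annual plan 218/411 = 53.0%, Plan X 244/356 = 68.5% → Plan X
Paid: the annual plan 372/490 = 75.9%, Plan X 295/347 = 85.0% → Plan X
Overall: the annual plan 864/1642 = 52.6%, Plan X 772/1305 = 59.2% → Plan X
Neither sweeps: the annual plan wins 1 of 4 groups, Plan X wins 3. Plan X wins overall but not every group — no Simpson reversal.

No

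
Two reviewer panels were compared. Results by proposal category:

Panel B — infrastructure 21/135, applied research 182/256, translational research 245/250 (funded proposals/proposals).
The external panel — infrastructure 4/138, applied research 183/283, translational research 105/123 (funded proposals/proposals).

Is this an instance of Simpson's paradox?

Infrastructure: Panel B 21/135 = 15.6%, the external panel 4/138 = 2.9% → Panel B
Applied research: Panel B 182/256 = 71.1%, the external panel 183/283 = 64.7% → Panel B
Translational research: Panel B 245/250 = 98.0%, the external panel 105/123 = 85.4% → Panel B
Overall: Panel B 448/641 = 69.9%, the external panel 292/544 = 53.7% → Panel B
Panel B wins overall and in every proposal group — no reversal.

No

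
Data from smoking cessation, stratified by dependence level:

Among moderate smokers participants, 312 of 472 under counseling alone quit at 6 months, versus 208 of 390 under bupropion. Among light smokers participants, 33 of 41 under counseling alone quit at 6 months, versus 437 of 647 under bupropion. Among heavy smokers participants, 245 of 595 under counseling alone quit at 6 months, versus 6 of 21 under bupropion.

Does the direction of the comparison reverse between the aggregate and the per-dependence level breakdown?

Yes

Moderate smokers: counseling alone 312/472 = 66.1%, bupropion 208/390 = 53.3% → counseling alone
Light smokers: counseling alone 33/41 = 80.5%, bupropion 437/647 = 67.5% → counseling alone
Heavy smokers: counseling alone 245/595 = 41.2%, bupropion 6/21 = 28.6% → counseling alone
Overall: counseling alone 590/1108 = 53.2%, bupropion 651/1058 = 61.5% → bupropion
Counseling alone wins each dependence group but bupropion wins overall — the comparison reverses. Counseling alone's participants skew toward heavy smokers, which has a lower base rate.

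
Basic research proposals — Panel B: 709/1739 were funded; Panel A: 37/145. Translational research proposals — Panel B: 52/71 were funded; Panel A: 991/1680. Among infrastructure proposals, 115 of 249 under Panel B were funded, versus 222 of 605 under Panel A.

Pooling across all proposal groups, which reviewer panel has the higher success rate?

Basic research: Panel B 709/1739 = 40.8%, Panel A 37/145 = 25.5% → Panel B
Translational research: Panel B 52/71 = 73.2%, Panel A 991/1680 = 59.0% → Panel B
Infrastructure: Panel B 115/249 = 46.2%, Panel A 222/605 = 36.7% → Panel B
Overall: Panel B 876/2059 = 42.5%, Panel A 1250/2430 = 51.4% → Panel A
(Panel B wins every proposal group but Panel A wins overall — Panel B's proposals skew toward the low-rate basic research group.)

Panel A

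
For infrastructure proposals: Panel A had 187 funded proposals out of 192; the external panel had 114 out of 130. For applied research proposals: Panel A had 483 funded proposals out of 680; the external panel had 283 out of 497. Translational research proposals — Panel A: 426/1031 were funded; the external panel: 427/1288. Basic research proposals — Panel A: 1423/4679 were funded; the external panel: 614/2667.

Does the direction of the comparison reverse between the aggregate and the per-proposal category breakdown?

Infrastructure: Panel A 187/192 = 97.4%, the external panel 114/130 = 87.7% → Panel A
Applied research: Panel A 483/680 = 71.0%, the external panel 283/497 = 56.9% → Panel A
Translational research: Panel A 426/1031 = 41.3%, the external panel 427/1288 = 33.2% → Panel A
Basic research: Panel A 1423/4679 = 30.4%, the external panel 614/2667 = 23.0% → Panel A
Overall: Panel A 2519/6582 = 38.3%, the external panel 1438/4582 = 31.4% → Panel A
Panel A wins overall and in every proposal group — no reversal.

No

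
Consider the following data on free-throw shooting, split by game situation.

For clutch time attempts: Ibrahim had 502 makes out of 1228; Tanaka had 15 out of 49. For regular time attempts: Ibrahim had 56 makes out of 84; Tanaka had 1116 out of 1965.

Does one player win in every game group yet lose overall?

Yes

Clutch time: Ibrahim 502/1228 = 40.9%, Tanaka 15/49 = 30.6% → Ibrahim
Regular time: Ibrahim 56/84 = 66.7%, Tanaka 1116/1965 = 56.8% → Ibrahim
Overall: Ibrahim 558/1312 = 42.5%, Tanaka 1131/2014 = 56.2% → Tanaka
Ibrahim wins each game group but Tanaka wins overall — the comparison reverses. Ibrahim's attempts skew toward clutch time, which has a lower base rate.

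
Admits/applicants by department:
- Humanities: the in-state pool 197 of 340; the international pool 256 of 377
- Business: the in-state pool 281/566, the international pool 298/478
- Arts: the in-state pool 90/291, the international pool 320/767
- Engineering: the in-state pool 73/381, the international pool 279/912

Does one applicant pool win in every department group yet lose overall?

No

Humanities: the in-state pool 197/340 = 57.9%, the international pool 256/377 = 67.9% → the international pool
Business: the in-state pool 281/566 = 49.6%, the international pool 298/478 = 62.3% → the international pool
Arts: the in-state pool 90/291 = 30.9%, the international pool 320/767 = 41.7% → the international pool
Engineering: the in-state pool 73/381 = 19.2%, the international pool 279/912 = 30.6% → the international pool
Overall: the in-state pool 641/1578 = 40.6%, the international pool 1153/2534 = 45.5% → the international pool
The international pool wins overall and in every department group — no reversal.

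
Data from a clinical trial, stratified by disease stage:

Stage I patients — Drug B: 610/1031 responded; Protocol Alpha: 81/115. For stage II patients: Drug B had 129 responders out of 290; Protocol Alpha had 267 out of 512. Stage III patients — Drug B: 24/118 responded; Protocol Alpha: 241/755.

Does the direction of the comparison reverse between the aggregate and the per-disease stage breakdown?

Stage I: Drug B 610/1031 = 59.2%, Protocol Alpha 81/115 = 70.4% → Protocol Alpha
Stage II: Drug B 129/290 = 44.5%, Protocol Alpha 267/512 = 52.1% → Protocol Alpha
Stage III: Drug B 24/118 = 20.3%, Protocol Alpha 241/755 = 31.9% → Protocol Alpha
Overall: Drug B 763/1439 = 53.0%, Protocol Alpha 589/1382 = 42.6% → Drug B
Protocol Alpha wins each disease group but Drug B wins overall — the comparison reverses. Protocol Alpha's patients skew toward stage III, which has a lower base rate.

Yes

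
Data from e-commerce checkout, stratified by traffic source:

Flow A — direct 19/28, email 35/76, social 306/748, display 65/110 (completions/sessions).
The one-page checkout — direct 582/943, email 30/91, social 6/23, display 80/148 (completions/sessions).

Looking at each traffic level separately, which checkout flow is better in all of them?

Flow A

Direct: Flow A 19/28 = 67.9%, the one-page checkout 582/943 = 61.7% → Flow A
Email: Flow A 35/76 = 46.1%, the one-page checkout 30/91 = 33.0% → Flow A
Social: Flow A 306/748 = 40.9%, the one-page checkout 6/23 = 26.1% → Flow A
Display: Flow A 65/110 = 59.1%, the one-page checkout 80/148 = 54.1% → Flow A
Flow A has the higher rate in all 4 groups.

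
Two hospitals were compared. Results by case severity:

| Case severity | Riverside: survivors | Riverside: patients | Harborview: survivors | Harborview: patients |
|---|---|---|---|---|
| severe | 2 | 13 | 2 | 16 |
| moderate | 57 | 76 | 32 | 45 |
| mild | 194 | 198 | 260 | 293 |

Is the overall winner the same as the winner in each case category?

Severe: Riverside 2/13 = 15.4%, Harborview 2/16 = 12.5% → Riverside
Moderate: Riverside 57/76 = 75.0%, Harborview 32/45 = 71.1% → Riverside
Mild: Riverside 194/198 = 98.0%, Harborview 260/293 = 88.7% → Riverside
Overall: Riverside 253/287 = 88.2%, Harborview 294/354 = 83.1% → Riverside
Riverside wins overall and in every case group — no reversal.

Yes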